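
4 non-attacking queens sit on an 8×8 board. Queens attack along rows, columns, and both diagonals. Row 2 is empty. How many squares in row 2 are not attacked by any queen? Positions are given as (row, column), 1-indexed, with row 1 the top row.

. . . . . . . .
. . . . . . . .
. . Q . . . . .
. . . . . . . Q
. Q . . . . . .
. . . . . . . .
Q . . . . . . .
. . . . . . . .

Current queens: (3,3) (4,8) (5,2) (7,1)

1

(3,3) attacks row 2 at column 3 and diagonals 2, 4.
(4,8) attacks row 2 at column 8 and diagonals 6.
(5,2) attacks row 2 at column 2 and diagonals 5.
(7,1) attacks row 2 at column 1 and diagonals 6.
Attacked columns: {1, 2, 3, 4, 5, 6, 8}. Safe: {7}.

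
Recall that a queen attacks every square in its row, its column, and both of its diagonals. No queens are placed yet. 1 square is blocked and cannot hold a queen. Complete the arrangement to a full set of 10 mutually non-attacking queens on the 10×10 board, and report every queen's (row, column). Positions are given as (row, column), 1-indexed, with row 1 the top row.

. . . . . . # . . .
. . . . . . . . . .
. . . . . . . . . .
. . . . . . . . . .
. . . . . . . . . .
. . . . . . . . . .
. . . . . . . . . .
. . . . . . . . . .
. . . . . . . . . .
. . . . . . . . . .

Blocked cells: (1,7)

(1,8) (2,6) (3,3) (4,9) (5,2) (6,4) (7,10) (8,7) (9,5) (10,1)

Row 1: Blocked: 7. Safe: 1, 2, 3, 4, 5, 6, 8, 9, 10. Place at column 8.
Row 2: attacked by (1,8)→{7,8,9}. Safe: 1, 2, 3, 4, 5, 6, 10. Place at column 6.
Row 3: attacked by (1,8)→{6,8,10}; (2,6)→{5,6,7}. Safe: 1, 2, 3, 4, 9. Place at column 3.
Row 4: attacked by (1,8)→{5,8}; (2,6)→{4,6,8}; (3,3)→{2,3,4}. Safe: 1, 7, 9, 10. Place at column 9.
Row 5: attacked by (1,8)→{4,8}; (2,6)→{3,6,9}; (3,3)→{1,3,5}; (4,9)→{8,9,10}. Safe: 2, 7. Place at column 2.
Row 6: attacked by (1,8)→{3,8}; (2,6)→{2,6,10}; (3,3)→{3,6}; (4,9)→{7,9}; (5,2)→{1,2,3}. Safe: 4, 5. Place at column 4.
Row 7: attacked by (1,8)→{2,8}; (2,6)→{1,6}; (3,3)→{3,7}; (4,9)→{6,9}; (5,2)→{2,4}; (6,4)→{3,4,5}. Safe: 10. Place at column 10.
Row 8: attacked by (1,8)→{1,8}; (2,6)→{6}; (3,3)→{3,8}; (4,9)→{5,9}; (5,2)→{2,5}; (6,4)→{2,4,6}; (7,10)→{9,10}. Safe: 7. Place at column 7.
Row 9: attacked by (1,8)→{8}; (2,6)→{6}; (3,3)→{3,9}; (4,9)→{4,9}; (5,2)→{2,6}; (6,4)→{1,4,7}; (7,10)→{8,10}; (8,7)→{6,7,8}. Safe: 5. Place at column 5.
Row 10: attacked by (1,8)→{8}; (2,6)→{6}; (3,3)→{3,10}; (4,9)→{3,9}; (5,2)→{2,7}; (6,4)→{4,8}; (7,10)→{7,10}; (8,7)→{5,7,9}; (9,5)→{4,5,6}. Safe: 1. Place at column 1.
Columns [8, 6, 3, 9, 2, 4, 10, 7, 5, 1], r−c [-7, -4, 0, -5, 3, 2, -3, 1, 4, 9], r+c [9, 8, 6, 13, 7, 10, 17, 15, 14, 11] are all distinct, so no two queens attack.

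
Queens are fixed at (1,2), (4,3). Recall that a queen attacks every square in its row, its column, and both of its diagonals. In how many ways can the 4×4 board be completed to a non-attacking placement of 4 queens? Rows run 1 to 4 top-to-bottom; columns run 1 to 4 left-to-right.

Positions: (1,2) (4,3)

Branch on row 2: col 4 → 1.
Sum: 1 = 1.

1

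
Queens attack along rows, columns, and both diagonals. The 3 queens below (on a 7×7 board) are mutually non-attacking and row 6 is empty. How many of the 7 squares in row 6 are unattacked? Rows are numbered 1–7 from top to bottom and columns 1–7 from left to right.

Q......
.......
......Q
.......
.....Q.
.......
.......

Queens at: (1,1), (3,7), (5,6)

2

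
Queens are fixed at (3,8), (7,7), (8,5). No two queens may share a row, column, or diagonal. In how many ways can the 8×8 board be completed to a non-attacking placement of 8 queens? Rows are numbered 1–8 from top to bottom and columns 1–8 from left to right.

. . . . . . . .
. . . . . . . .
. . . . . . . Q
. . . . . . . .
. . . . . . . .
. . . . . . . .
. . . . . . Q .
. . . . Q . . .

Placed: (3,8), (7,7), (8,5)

Branch on row 1: col 2 → 1; col 3 → 1; col 4 → 0.
Sum: 1 + 1 + 0 = 2.

2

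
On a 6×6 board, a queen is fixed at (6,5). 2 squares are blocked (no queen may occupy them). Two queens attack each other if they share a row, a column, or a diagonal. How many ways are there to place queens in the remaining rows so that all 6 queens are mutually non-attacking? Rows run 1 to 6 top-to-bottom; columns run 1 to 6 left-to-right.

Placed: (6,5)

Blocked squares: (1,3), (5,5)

Branch on row 1: col 1 → 0; col 2 → 1; col 4 → 0; col 6 → 0.
Sum: 0 + 1 + 0 + 0 = 1.

1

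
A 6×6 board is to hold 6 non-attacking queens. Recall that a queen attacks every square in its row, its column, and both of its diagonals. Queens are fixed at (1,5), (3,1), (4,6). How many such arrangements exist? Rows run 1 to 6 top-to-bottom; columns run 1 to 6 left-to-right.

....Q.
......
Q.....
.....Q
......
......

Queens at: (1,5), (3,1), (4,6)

Branch on row 2: col 3 → 1.
Sum: 1 = 1.

1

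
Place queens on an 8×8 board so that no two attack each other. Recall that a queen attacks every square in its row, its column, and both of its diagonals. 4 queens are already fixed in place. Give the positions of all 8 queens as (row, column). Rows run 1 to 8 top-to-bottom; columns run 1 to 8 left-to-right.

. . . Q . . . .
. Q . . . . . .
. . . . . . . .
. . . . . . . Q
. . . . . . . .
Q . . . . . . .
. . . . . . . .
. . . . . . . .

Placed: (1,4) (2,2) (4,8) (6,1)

Row 3: attacked by (1,4)→{2,4,6}; (2,2)→{1,2,3}; (4,8)→{7,8}; (6,1)→{1,4}. Safe: 5. Place at column 5.
Row 5: attacked by (1,4)→{4,8}; (2,2)→{2,5}; (3,5)→{3,5,7}; (4,8)→{7,8}; (6,1)→{1,2}. Safe: 6. Place at column 6.
Row 7: attacked by (1,4)→{4}; (2,2)→{2,7}; (3,5)→{1,5}; (4,8)→{5,8}; (5,6)→{4,6,8}; (6,1)→{1,2}. Safe: 3. Place at column 3.
Row 8: attacked by (1,4)→{4}; (2,2)→{2,8}; (3,5)→{5}; (4,8)→{4,8}; (5,6)→{3,6}; (6,1)→{1,3}; (7,3)→{2,3,4}. Safe: 7. Place at column 7.
Columns [4, 2, 5, 8, 6, 1, 3, 7], r−c [-3, 0, -2, -4, -1, 5, 4, 1], r+c [5, 4, 8, 12, 11, 7, 10, 15] are all distinct, so no two queens attack.

(1,4) (2,2) (3,5) (4,8) (5,6) (6,1) (7,3) (8,7)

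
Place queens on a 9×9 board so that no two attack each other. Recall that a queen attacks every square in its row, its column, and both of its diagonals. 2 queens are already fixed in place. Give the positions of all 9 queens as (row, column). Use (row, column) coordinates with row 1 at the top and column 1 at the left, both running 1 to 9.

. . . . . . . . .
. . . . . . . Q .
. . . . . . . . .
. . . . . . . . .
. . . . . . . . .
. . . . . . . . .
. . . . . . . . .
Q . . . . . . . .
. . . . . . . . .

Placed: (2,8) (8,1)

(1,3) (2,8) (3,2) (4,4) (5,9) (6,7) (7,5) (8,1) (9,6)

Row 1: attacked by (2,8)→{7,8,9}; (8,1)→{1,8}. Safe: 2, 3, 4, 5, 6. Place at column 3.
Row 3: attacked by (1,3)→{1,3,5}; (2,8)→{7,8,9}; (8,1)→{1,6}. Safe: 2, 4. Place at column 2.
Row 4: attacked by (1,3)→{3,6}; (2,8)→{6,8}; (3,2)→{1,2,3}; (8,1)→{1,5}. Safe: 4, 7, 9. Place at column 4.
Row 5: attacked by (1,3)→{3,7}; (2,8)→{5,8}; (3,2)→{2,4}; (4,4)→{3,4,5}; (8,1)→{1,4}. Safe: 6, 9. Place at column 9.
Row 6: attacked by (1,3)→{3,8}; (2,8)→{4,8}; (3,2)→{2,5}; (4,4)→{2,4,6}; (5,9)→{8,9}; (8,1)→{1,3}. Safe: 7. Place at column 7.
Row 7: attacked by (1,3)→{3,9}; (2,8)→{3,8}; (3,2)→{2,6}; (4,4)→{1,4,7}; (5,9)→{7,9}; (6,7)→{6,7,8}; (8,1)→{1,2}. Safe: 5. Place at column 5.
Row 9: attacked by (1,3)→{3}; (2,8)→{1,8}; (3,2)→{2,8}; (4,4)→{4,9}; (5,9)→{5,9}; (6,7)→{4,7}; (7,5)→{3,5,7}; (8,1)→{1,2}. Safe: 6. Place at column 6.
Columns [3, 8, 2, 4, 9, 7, 5, 1, 6], r−c [-2, -6, 1, 0, -4, -1, 2, 7, 3], r+c [4, 10, 5, 8, 14, 13, 12, 9, 15] are all distinct, so no two queens attack.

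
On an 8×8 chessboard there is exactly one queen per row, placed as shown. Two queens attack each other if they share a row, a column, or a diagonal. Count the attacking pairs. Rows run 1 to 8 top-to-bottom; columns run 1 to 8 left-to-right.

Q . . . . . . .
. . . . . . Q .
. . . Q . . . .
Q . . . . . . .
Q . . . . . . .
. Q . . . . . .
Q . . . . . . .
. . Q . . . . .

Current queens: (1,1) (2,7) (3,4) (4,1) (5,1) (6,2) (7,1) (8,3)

8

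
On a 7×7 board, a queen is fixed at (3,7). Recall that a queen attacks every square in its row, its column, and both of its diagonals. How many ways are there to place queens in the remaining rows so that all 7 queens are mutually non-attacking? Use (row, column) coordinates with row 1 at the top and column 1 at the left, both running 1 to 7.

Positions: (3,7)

6

Branch on row 1: col 1 → 1; col 2 → 1; col 3 → 1; col 4 → 1; col 6 → 2.
Sum: 1 + 1 + 1 + 1 + 2 = 6.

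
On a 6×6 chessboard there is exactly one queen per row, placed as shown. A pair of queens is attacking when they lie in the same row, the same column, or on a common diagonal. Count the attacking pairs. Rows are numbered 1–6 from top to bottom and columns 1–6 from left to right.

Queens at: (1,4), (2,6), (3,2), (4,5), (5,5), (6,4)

4

Same column: (1,4)–(6,4) (column 4); (4,5)–(5,5) (column 5).
Same diagonal: (1,4)–(3,2) (|1−3| = |4−2| = 2); (5,5)–(6,4) (|5−6| = |5−4| = 1).
Total attacking pairs: 4.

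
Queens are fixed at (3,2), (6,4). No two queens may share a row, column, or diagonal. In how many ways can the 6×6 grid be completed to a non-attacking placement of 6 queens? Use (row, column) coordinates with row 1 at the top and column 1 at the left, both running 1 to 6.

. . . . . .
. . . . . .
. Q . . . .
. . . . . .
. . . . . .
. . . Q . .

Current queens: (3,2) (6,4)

1

Branch on row 1: col 1 → 0; col 3 → 1; col 5 → 0; col 6 → 0.
Sum: 0 + 1 + 0 + 0 = 1.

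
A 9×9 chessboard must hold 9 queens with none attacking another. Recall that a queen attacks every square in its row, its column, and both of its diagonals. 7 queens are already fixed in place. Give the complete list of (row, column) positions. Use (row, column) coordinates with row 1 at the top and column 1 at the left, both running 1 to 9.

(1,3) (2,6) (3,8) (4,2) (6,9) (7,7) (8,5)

Row 5: attacked by (1,3)→{3,7}; (2,6)→{3,6,9}; (3,8)→{6,8}; (4,2)→{1,2,3}; (6,9)→{8,9}; (7,7)→{5,7,9}; (8,5)→{2,5,8}. Safe: 4. Place at column 4.
Row 9: attacked by (1,3)→{3}; (2,6)→{6}; (3,8)→{2,8}; (4,2)→{2,7}; (5,4)→{4,8}; (6,9)→{6,9}; (7,7)→{5,7,9}; (8,5)→{4,5,6}. Safe: 1. Place at column 1.
Columns [3, 6, 8, 2, 4, 9, 7, 5, 1], r−c [-2, -4, -5, 2, 1, -3, 0, 3, 8], r+c [4, 8, 11, 6, 9, 15, 14, 13, 10] are all distinct, so no two queens attack.

(1,3) (2,6) (3,8) (4,2) (5,4) (6,9) (7,7) (8,5) (9,1)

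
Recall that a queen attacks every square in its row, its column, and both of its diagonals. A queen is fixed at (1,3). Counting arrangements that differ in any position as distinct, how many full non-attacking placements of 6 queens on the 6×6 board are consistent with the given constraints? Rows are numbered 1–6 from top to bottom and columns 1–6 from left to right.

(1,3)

1

Branch on row 2: col 1 → 0; col 5 → 0; col 6 → 1.
Sum: 0 + 0 + 1 = 1.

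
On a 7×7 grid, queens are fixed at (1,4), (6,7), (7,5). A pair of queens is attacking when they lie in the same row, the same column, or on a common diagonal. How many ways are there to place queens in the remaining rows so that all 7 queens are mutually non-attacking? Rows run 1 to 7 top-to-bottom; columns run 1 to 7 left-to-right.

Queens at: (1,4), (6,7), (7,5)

Branch on row 2: col 1 → 1; col 2 → 0; col 6 → 0.
Sum: 1 + 0 + 0 = 1.

1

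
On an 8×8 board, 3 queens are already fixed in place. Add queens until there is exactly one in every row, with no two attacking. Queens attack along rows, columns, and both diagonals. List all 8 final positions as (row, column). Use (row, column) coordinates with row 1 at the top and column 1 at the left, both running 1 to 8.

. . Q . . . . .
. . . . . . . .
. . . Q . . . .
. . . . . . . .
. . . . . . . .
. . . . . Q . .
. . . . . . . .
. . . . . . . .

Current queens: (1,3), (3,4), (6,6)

Row 2: attacked by (1,3)→{2,3,4}; (3,4)→{3,4,5}; (6,6)→{2,6}. Safe: 1, 7, 8. Place at column 8.
Row 4: attacked by (1,3)→{3,6}; (2,8)→{6,8}; (3,4)→{3,4,5}; (6,6)→{4,6,8}. Safe: 1, 2, 7. Place at column 7.
Row 5: attacked by (1,3)→{3,7}; (2,8)→{5,8}; (3,4)→{2,4,6}; (4,7)→{6,7,8}; (6,6)→{5,6,7}. Safe: 1. Place at column 1.
Row 7: attacked by (1,3)→{3}; (2,8)→{3,8}; (3,4)→{4,8}; (4,7)→{4,7}; (5,1)→{1,3}; (6,6)→{5,6,7}. Safe: 2. Place at column 2.
Row 8: attacked by (1,3)→{3}; (2,8)→{2,8}; (3,4)→{4}; (4,7)→{3,7}; (5,1)→{1,4}; (6,6)→{4,6,8}; (7,2)→{1,2,3}. Safe: 5. Place at column 5.
Columns [3, 8, 4, 7, 1, 6, 2, 5], r−c [-2, -6, -1, -3, 4, 0, 5, 3], r+c [4, 10, 7, 11, 6, 12, 9, 13] are all distinct, so no two queens attack.

(1,3) (2,8) (3,4) (4,7) (5,1) (6,6) (7,2) (8,5)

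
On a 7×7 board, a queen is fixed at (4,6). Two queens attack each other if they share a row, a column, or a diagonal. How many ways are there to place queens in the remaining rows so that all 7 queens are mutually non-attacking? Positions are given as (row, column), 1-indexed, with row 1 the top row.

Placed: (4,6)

Branch on row 1: col 1 → 1; col 2 → 0; col 4 → 2; col 5 → 2; col 7 → 1.
Sum: 1 + 0 + 2 + 2 + 1 = 6.

6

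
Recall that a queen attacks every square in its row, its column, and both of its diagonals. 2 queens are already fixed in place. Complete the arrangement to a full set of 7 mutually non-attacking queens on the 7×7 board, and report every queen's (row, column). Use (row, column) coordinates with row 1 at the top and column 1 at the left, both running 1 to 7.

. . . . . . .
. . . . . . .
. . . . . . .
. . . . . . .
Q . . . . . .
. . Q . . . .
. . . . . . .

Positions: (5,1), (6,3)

(1,7) (2,2) (3,4) (4,6) (5,1) (6,3) (7,5)

Row 1: attacked by (5,1)→{1,5}; (6,3)→{3}. Safe: 2, 4, 6, 7. Place at column 7.
Row 2: attacked by (1,7)→{6,7}; (5,1)→{1,4}; (6,3)→{3,7}. Safe: 2, 5. Place at column 2.
Row 3: attacked by (1,7)→{5,7}; (2,2)→{1,2,3}; (5,1)→{1,3}; (6,3)→{3,6}. Safe: 4. Place at column 4.
Row 4: attacked by (1,7)→{4,7}; (2,2)→{2,4}; (3,4)→{3,4,5}; (5,1)→{1,2}; (6,3)→{1,3,5}. Safe: 6. Place at column 6.
Row 7: attacked by (1,7)→{1,7}; (2,2)→{2,7}; (3,4)→{4}; (4,6)→{3,6}; (5,1)→{1,3}; (6,3)→{2,3,4}. Safe: 5. Place at column 5.
Columns [7, 2, 4, 6, 1, 3, 5], r−c [-6, 0, -1, -2, 4, 3, 2], r+c [8, 4, 7, 10, 6, 9, 12] are all distinct, so no two queens attack.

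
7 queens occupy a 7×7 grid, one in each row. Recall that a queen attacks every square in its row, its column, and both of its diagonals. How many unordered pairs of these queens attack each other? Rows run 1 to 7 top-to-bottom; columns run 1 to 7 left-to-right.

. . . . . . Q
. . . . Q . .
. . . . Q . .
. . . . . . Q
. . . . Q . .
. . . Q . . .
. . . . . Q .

7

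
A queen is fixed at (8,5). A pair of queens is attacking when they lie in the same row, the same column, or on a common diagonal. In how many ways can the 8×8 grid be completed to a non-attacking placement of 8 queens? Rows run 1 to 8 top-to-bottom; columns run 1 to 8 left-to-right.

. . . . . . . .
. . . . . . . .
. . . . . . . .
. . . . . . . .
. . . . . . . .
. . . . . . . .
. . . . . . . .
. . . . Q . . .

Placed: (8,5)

18

Branch on row 1: col 1 → 1; col 2 → 3; col 3 → 4; col 4 → 3; col 6 → 3; col 7 → 3; col 8 → 1.
Sum: 1 + 3 + 4 + 3 + 3 + 3 + 1 = 18.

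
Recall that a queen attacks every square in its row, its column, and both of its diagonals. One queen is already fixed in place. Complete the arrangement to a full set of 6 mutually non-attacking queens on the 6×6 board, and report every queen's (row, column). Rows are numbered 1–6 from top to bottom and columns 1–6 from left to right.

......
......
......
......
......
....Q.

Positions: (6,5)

Row 1: attacked by (6,5)→{5}. Safe: 1, 2, 3, 4, 6. Place at column 2.
Row 2: attacked by (1,2)→{1,2,3}; (6,5)→{1,5}. Safe: 4, 6. Place at column 4.
Row 3: attacked by (1,2)→{2,4}; (2,4)→{3,4,5}; (6,5)→{2,5}. Safe: 1, 6. Place at column 6.
Row 4: attacked by (1,2)→{2,5}; (2,4)→{2,4,6}; (3,6)→{5,6}; (6,5)→{3,5}. Safe: 1. Place at column 1.
Row 5: attacked by (1,2)→{2,6}; (2,4)→{1,4}; (3,6)→{4,6}; (4,1)→{1,2}; (6,5)→{4,5,6}. Safe: 3. Place at column 3.
Columns [2, 4, 6, 1, 3, 5], r−c [-1, -2, -3, 3, 2, 1], r+c [3, 6, 9, 5, 8, 11] are all distinct, so no two queens attack.

(1,2) (2,4) (3,6) (4,1) (5,3) (6,5)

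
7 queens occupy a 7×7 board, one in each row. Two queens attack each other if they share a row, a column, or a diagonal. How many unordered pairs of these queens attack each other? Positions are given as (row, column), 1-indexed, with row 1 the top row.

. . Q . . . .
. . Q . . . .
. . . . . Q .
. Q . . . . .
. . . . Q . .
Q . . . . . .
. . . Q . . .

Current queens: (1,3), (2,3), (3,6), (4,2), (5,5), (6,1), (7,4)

Same column: (1,3)–(2,3) (column 3).
Total attacking pairs: 1.

1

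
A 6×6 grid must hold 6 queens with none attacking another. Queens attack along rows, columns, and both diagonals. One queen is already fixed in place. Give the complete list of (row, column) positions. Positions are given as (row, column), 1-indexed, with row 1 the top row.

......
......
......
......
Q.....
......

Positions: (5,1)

Row 1: attacked by (5,1)→{1,5}. Safe: 2, 3, 4, 6. Place at column 3.
Row 2: attacked by (1,3)→{2,3,4}; (5,1)→{1,4}. Safe: 5, 6. Place at column 6.
Row 3: attacked by (1,3)→{1,3,5}; (2,6)→{5,6}; (5,1)→{1,3}. Safe: 2, 4. Place at column 2.
Row 4: attacked by (1,3)→{3,6}; (2,6)→{4,6}; (3,2)→{1,2,3}; (5,1)→{1,2}. Safe: 5. Place at column 5.
Row 6: attacked by (1,3)→{3}; (2,6)→{2,6}; (3,2)→{2,5}; (4,5)→{3,5}; (5,1)→{1,2}. Safe: 4. Place at column 4.
Columns [3, 6, 2, 5, 1, 4], r−c [-2, -4, 1, -1, 4, 2], r+c [4, 8, 5, 9, 6, 10] are all distinct, so no two queens attack.

(1,3) (2,6) (3,2) (4,5) (5,1) (6,4)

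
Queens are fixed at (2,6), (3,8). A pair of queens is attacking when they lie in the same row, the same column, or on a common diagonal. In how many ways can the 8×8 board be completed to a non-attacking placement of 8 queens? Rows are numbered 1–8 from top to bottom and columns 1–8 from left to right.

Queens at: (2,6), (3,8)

Branch on row 1: col 1 → 1; col 2 → 1; col 3 → 3; col 4 → 2.
Sum: 1 + 1 + 3 + 2 = 7.

7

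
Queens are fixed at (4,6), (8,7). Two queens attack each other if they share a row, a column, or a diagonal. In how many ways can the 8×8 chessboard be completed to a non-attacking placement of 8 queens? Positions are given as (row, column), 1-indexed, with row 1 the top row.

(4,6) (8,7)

Branch on row 1: col 1 → 0; col 2 → 0; col 4 → 1; col 5 → 2; col 8 → 0.
Sum: 0 + 0 + 1 + 2 + 0 = 3.

3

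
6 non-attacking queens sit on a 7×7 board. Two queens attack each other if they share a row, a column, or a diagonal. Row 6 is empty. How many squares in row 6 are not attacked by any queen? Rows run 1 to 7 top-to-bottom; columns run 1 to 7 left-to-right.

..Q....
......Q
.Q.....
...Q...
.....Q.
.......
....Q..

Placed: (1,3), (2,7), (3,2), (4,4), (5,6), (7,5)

1

(1,3) attacks row 6 at column 3.
(2,7) attacks row 6 at column 7 and diagonals 3.
(3,2) attacks row 6 at column 2 and diagonals 5.
(4,4) attacks row 6 at column 4 and diagonals 2, 6.
(5,6) attacks row 6 at column 6 and diagonals 5, 7.
(7,5) attacks row 6 at column 5 and diagonals 4, 6.
Attacked columns: {2, 3, 4, 5, 6, 7}. Safe: {1}.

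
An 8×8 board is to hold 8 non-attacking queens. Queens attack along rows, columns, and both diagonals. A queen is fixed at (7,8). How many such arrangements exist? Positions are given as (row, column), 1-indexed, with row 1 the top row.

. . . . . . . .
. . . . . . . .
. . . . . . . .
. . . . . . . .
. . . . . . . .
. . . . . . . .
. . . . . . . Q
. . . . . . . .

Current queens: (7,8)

8

Branch on row 1: col 1 → 0; col 3 → 3; col 4 → 1; col 5 → 2; col 6 → 1; col 7 → 1.
Sum: 0 + 3 + 1 + 2 + 1 + 1 = 8.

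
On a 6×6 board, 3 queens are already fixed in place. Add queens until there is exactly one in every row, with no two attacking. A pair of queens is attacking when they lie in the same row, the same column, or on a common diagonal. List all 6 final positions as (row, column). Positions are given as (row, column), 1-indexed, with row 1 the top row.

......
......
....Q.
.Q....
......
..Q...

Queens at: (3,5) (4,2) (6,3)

(1,4) (2,1) (3,5) (4,2) (5,6) (6,3)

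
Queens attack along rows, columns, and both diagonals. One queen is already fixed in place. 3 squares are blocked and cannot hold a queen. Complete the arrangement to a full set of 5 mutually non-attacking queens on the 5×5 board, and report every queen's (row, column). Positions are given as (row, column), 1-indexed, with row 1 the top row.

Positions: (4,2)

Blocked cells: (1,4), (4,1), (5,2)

Row 1: attacked by (4,2)→{2,5}. Blocked: 4. Safe: 1, 3. Place at column 3.
Row 2: attacked by (1,3)→{2,3,4}; (4,2)→{2,4}. Safe: 1, 5. Place at column 1.
Row 3: attacked by (1,3)→{1,3,5}; (2,1)→{1,2}; (4,2)→{1,2,3}. Safe: 4. Place at column 4.
Row 5: attacked by (1,3)→{3}; (2,1)→{1,4}; (3,4)→{2,4}; (4,2)→{1,2,3}. Blocked: 2. Safe: 5. Place at column 5.
Columns [3, 1, 4, 2, 5], r−c [-2, 1, -1, 2, 0], r+c [4, 3, 7, 6, 10] are all distinct, so no two queens attack.

(1,3) (2,1) (3,4) (4,2) (5,5)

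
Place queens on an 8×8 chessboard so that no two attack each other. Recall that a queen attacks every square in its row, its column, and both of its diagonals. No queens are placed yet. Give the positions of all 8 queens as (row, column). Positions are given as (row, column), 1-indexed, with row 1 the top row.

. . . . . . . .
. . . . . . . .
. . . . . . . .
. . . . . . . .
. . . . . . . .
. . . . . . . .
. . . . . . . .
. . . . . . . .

Row 1: Safe: 1, 2, 3, 4, 5, 6, 7, 8. Place at column 8.
Row 2: attacked by (1,8)→{7,8}. Safe: 1, 2, 3, 4, 5, 6. Place at column 3.
Row 3: attacked by (1,8)→{6,8}; (2,3)→{2,3,4}. Safe: 1, 5, 7. Place at column 1.
Row 4: attacked by (1,8)→{5,8}; (2,3)→{1,3,5}; (3,1)→{1,2}. Safe: 4, 6, 7. Place at column 6.
Row 5: attacked by (1,8)→{4,8}; (2,3)→{3,6}; (3,1)→{1,3}; (4,6)→{5,6,7}. Safe: 2. Place at column 2.
Row 6: attacked by (1,8)→{3,8}; (2,3)→{3,7}; (3,1)→{1,4}; (4,6)→{4,6,8}; (5,2)→{1,2,3}. Safe: 5. Place at column 5.
Row 7: attacked by (1,8)→{2,8}; (2,3)→{3,8}; (3,1)→{1,5}; (4,6)→{3,6}; (5,2)→{2,4}; (6,5)→{4,5,6}. Safe: 7. Place at column 7.
Row 8: attacked by (1,8)→{1,8}; (2,3)→{3}; (3,1)→{1,6}; (4,6)→{2,6}; (5,2)→{2,5}; (6,5)→{3,5,7}; (7,7)→{6,7,8}. Safe: 4. Place at column 4.
Columns [8, 3, 1, 6, 2, 5, 7, 4], r−c [-7, -1, 2, -2, 3, 1, 0, 4], r+c [9, 5, 4, 10, 7, 11, 14, 12] are all distinct, so no two queens attack.

(1,8) (2,3) (3,1) (4,6) (5,2) (6,5) (7,7) (8,4)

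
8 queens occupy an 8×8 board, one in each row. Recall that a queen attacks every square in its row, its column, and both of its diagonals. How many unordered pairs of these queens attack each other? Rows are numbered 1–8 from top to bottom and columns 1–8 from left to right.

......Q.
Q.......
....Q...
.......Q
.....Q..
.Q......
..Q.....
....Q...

5

Same column: (3,5)–(8,5) (column 5).
Same diagonal: (1,7)–(3,5) (|1−3| = |7−5| = 2); (1,7)–(6,2) (|1−6| = |7−2| = 5); (3,5)–(6,2) (|3−6| = |5−2| = 3); (6,2)–(7,3) (|6−7| = |2−3| = 1).
Total attacking pairs: 5.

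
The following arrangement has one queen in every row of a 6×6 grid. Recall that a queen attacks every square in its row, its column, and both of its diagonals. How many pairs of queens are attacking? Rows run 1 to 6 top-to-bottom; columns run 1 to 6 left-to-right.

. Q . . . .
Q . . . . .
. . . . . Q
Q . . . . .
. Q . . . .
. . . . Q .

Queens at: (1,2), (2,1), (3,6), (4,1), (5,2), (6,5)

5

Same column: (1,2)–(5,2) (column 2); (2,1)–(4,1) (column 1).
Same diagonal: (1,2)–(2,1) (|1−2| = |2−1| = 1); (2,1)–(6,5) (|2−6| = |1−5| = 4); (4,1)–(5,2) (|4−5| = |1−2| = 1).
Total attacking pairs: 5.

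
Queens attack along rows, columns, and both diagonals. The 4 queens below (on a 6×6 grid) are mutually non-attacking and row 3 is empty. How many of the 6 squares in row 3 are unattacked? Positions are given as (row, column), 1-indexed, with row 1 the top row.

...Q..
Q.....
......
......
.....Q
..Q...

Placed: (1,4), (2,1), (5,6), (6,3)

1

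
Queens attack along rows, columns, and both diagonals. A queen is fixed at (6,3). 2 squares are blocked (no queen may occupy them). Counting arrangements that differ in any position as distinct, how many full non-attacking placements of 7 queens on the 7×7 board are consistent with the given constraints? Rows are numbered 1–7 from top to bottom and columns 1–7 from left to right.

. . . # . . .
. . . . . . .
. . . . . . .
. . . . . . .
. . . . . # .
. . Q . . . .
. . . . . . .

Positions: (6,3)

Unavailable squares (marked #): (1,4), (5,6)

Branch on row 1: col 1 → 0; col 2 → 3; col 5 → 0; col 6 → 1; col 7 → 1.
Sum: 0 + 3 + 0 + 1 + 1 = 5.

5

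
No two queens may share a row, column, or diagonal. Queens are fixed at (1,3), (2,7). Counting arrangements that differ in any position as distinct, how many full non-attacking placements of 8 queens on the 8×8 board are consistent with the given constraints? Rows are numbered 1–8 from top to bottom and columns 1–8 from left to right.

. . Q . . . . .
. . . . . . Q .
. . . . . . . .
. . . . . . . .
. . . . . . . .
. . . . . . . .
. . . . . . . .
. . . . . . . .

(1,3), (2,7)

2

Branch on row 3: col 2 → 2; col 4 → 0.
Sum: 2 + 0 = 2.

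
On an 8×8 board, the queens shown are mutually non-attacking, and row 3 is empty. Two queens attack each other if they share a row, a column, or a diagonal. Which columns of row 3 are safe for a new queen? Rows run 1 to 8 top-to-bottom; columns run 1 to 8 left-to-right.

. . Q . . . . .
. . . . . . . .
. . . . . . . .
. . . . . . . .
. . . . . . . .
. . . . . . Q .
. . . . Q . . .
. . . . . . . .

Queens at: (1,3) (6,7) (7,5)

(1,3) attacks row 3 at column 3 and diagonals 1, 5.
(6,7) attacks row 3 at column 7 and diagonals 4.
(7,5) attacks row 3 at column 5 and diagonals 1.
Attacked columns: {1, 3, 4, 5, 7}. Safe: {2, 6, 8}.

columns 2, 6, 8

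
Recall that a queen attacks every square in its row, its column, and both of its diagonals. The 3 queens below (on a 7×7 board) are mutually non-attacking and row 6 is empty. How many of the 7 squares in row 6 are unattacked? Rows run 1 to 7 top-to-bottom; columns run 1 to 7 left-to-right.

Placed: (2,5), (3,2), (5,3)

(2,5) attacks row 6 at column 5 and diagonals 1.
(3,2) attacks row 6 at column 2 and diagonals 5.
(5,3) attacks row 6 at column 3 and diagonals 2, 4.
Attacked columns: {1, 2, 3, 4, 5}. Safe: {6, 7}.

2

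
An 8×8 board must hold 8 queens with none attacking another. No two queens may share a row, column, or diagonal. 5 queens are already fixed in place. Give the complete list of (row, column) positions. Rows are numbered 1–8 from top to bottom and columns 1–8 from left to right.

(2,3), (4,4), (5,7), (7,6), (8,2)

Row 1: attacked by (2,3)→{2,3,4}; (4,4)→{1,4,7}; (5,7)→{3,7}; (7,6)→{6}; (8,2)→{2}. Safe: 5, 8. Place at column 5.
Row 3: attacked by (1,5)→{3,5,7}; (2,3)→{2,3,4}; (4,4)→{3,4,5}; (5,7)→{5,7}; (7,6)→{2,6}; (8,2)→{2,7}. Safe: 1, 8. Place at column 8.
Row 6: attacked by (1,5)→{5}; (2,3)→{3,7}; (3,8)→{5,8}; (4,4)→{2,4,6}; (5,7)→{6,7,8}; (7,6)→{5,6,7}; (8,2)→{2,4}. Safe: 1. Place at column 1.
Columns [5, 3, 8, 4, 7, 1, 6, 2], r−c [-4, -1, -5, 0, -2, 5, 1, 6], r+c [6, 5, 11, 8, 12, 7, 13, 10] are all distinct, so no two queens attack.

(1,5) (2,3) (3,8) (4,4) (5,7) (6,1) (7,6) (8,2)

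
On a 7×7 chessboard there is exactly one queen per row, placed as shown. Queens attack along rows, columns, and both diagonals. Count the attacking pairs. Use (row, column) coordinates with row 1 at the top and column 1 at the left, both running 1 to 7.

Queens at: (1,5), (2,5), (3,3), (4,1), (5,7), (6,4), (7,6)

Same column: (1,5)–(2,5) (column 5).
Same diagonal: (1,5)–(3,3) (|1−3| = |5−3| = 2).
Total attacking pairs: 2.

2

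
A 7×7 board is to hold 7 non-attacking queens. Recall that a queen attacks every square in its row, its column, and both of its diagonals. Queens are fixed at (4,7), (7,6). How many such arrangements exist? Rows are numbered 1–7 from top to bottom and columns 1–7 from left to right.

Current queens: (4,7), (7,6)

Branch on row 1: col 1 → 1; col 2 → 1; col 3 → 0; col 5 → 0.
Sum: 1 + 1 + 0 + 0 = 2.

2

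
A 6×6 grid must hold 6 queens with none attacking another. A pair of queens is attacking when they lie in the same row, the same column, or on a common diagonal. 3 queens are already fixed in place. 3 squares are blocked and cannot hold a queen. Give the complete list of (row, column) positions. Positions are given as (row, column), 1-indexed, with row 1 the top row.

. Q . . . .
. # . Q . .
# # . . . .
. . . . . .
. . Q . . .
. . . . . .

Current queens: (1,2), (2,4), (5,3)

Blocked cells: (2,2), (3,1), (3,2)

Row 3: attacked by (1,2)→{2,4}; (2,4)→{3,4,5}; (5,3)→{1,3,5}. Blocked: 1,2. Safe: 6. Place at column 6.
Row 4: attacked by (1,2)→{2,5}; (2,4)→{2,4,6}; (3,6)→{5,6}; (5,3)→{2,3,4}. Safe: 1. Place at column 1.
Row 6: attacked by (1,2)→{2}; (2,4)→{4}; (3,6)→{3,6}; (4,1)→{1,3}; (5,3)→{2,3,4}. Safe: 5. Place at column 5.
Columns [2, 4, 6, 1, 3, 5], r−c [-1, -2, -3, 3, 2, 1], r+c [3, 6, 9, 5, 8, 11] are all distinct, so no two queens attack.

(1,2) (2,4) (3,6) (4,1) (5,3) (6,5)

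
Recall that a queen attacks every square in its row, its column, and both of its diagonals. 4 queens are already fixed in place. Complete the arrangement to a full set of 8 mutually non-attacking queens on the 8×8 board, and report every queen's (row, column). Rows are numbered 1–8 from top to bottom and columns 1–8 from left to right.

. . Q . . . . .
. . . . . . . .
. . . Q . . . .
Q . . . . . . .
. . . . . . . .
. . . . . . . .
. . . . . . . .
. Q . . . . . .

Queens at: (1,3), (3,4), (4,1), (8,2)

(1,3) (2,6) (3,4) (4,1) (5,8) (6,5) (7,7) (8,2)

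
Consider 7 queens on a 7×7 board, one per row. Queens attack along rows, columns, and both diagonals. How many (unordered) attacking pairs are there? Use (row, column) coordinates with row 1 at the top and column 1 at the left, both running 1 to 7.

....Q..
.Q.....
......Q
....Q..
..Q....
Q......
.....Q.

Same column: (1,5)–(4,5) (column 5).
Same diagonal: (1,5)–(3,7) (|1−3| = |5−7| = 2).
Total attacking pairs: 2.

2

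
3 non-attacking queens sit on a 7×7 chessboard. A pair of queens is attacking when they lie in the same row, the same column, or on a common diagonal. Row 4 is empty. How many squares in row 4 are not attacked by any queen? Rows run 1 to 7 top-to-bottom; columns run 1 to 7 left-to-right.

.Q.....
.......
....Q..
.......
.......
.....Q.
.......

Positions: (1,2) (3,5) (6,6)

3

(1,2) attacks row 4 at column 2 and diagonals 5.
(3,5) attacks row 4 at column 5 and diagonals 4, 6.
(6,6) attacks row 4 at column 6 and diagonals 4.
Attacked columns: {2, 4, 5, 6}. Safe: {1, 3, 7}.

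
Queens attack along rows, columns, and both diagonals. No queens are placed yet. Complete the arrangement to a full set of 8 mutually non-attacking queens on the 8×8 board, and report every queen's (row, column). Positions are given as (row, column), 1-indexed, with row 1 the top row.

(1,7) (2,2) (3,4) (4,1) (5,8) (6,5) (7,3) (8,6)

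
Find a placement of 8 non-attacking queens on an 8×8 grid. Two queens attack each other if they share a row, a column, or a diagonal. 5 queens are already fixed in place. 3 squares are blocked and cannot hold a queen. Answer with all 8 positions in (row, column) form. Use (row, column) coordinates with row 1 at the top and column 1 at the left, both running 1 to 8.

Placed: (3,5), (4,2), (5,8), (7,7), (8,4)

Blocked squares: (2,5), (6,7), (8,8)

Row 1: attacked by (3,5)→{3,5,7}; (4,2)→{2,5}; (5,8)→{4,8}; (7,7)→{1,7}; (8,4)→{4}. Safe: 6. Place at column 6.
Row 2: attacked by (1,6)→{5,6,7}; (3,5)→{4,5,6}; (4,2)→{2,4}; (5,8)→{5,8}; (7,7)→{2,7}; (8,4)→{4}. Blocked: 5. Safe: 1, 3. Place at column 1.
Row 6: attacked by (1,6)→{1,6}; (2,1)→{1,5}; (3,5)→{2,5,8}; (4,2)→{2,4}; (5,8)→{7,8}; (7,7)→{6,7,8}; (8,4)→{2,4,6}. Blocked: 7. Safe: 3. Place at column 3.
Columns [6, 1, 5, 2, 8, 3, 7, 4], r−c [-5, 1, -2, 2, -3, 3, 0, 4], r+c [7, 3, 8, 6, 13, 9, 14, 12] are all distinct, so no two queens attack.

(1,6) (2,1) (3,5) (4,2) (5,8) (6,3) (7,7) (8,4)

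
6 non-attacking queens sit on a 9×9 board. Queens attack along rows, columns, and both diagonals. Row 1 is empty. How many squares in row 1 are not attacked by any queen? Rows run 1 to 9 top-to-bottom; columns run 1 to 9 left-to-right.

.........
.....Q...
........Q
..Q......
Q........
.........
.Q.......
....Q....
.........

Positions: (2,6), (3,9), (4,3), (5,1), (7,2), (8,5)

(2,6) attacks row 1 at column 6 and diagonals 5, 7.
(3,9) attacks row 1 at column 9 and diagonals 7.
(4,3) attacks row 1 at column 3 and diagonals 6.
(5,1) attacks row 1 at column 1 and diagonals 5.
(7,2) attacks row 1 at column 2 and diagonals 8.
(8,5) attacks row 1 at column 5.
Attacked columns: {1, 2, 3, 5, 6, 7, 8, 9}. Safe: {4}.

1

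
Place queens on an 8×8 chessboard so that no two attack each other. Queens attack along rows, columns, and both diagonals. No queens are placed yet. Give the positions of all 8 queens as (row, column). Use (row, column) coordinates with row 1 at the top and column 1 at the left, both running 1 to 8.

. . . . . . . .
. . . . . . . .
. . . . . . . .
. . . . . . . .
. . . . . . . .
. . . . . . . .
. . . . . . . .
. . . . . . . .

(1,6) (2,3) (3,7) (4,2) (5,8) (6,5) (7,1) (8,4)

Row 1: Safe: 1, 2, 3, 4, 5, 6, 7, 8. Place at column 6.
Row 2: attacked by (1,6)→{5,6,7}. Safe: 1, 2, 3, 4, 8. Place at column 3.
Row 3: attacked by (1,6)→{4,6,8}; (2,3)→{2,3,4}. Safe: 1, 5, 7. Place at column 7.
Row 4: attacked by (1,6)→{3,6}; (2,3)→{1,3,5}; (3,7)→{6,7,8}. Safe: 2, 4. Place at column 2.
Row 5: attacked by (1,6)→{2,6}; (2,3)→{3,6}; (3,7)→{5,7}; (4,2)→{1,2,3}. Safe: 4, 8. Place at column 8.
Row 6: attacked by (1,6)→{1,6}; (2,3)→{3,7}; (3,7)→{4,7}; (4,2)→{2,4}; (5,8)→{7,8}. Safe: 5. Place at column 5.
Row 7: attacked by (1,6)→{6}; (2,3)→{3,8}; (3,7)→{3,7}; (4,2)→{2,5}; (5,8)→{6,8}; (6,5)→{4,5,6}. Safe: 1. Place at column 1.
Row 8: attacked by (1,6)→{6}; (2,3)→{3}; (3,7)→{2,7}; (4,2)→{2,6}; (5,8)→{5,8}; (6,5)→{3,5,7}; (7,1)→{1,2}. Safe: 4. Place at column 4.
Columns [6, 3, 7, 2, 8, 5, 1, 4], r−c [-5, -1, -4, 2, -3, 1, 6, 4], r+c [7, 5, 10, 6, 13, 11, 8, 12] are all distinct, so no two queens attack.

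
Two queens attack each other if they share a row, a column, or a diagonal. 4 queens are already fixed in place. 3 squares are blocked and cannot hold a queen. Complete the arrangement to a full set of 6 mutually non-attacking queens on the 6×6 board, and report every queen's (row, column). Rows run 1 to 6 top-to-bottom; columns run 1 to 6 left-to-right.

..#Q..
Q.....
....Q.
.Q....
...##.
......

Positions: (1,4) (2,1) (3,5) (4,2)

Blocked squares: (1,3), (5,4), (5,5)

(1,4) (2,1) (3,5) (4,2) (5,6) (6,3)

Row 5: attacked by (1,4)→{4}; (2,1)→{1,4}; (3,5)→{3,5}; (4,2)→{1,2,3}. Blocked: 4,5. Safe: 6. Place at column 6.
Row 6: attacked by (1,4)→{4}; (2,1)→{1,5}; (3,5)→{2,5}; (4,2)→{2,4}; (5,6)→{5,6}. Safe: 3. Place at column 3.
Columns [4, 1, 5, 2, 6, 3], r−c [-3, 1, -2, 2, -1, 3], r+c [5, 3, 8, 6, 11, 9] are all distinct, so no two queens attack.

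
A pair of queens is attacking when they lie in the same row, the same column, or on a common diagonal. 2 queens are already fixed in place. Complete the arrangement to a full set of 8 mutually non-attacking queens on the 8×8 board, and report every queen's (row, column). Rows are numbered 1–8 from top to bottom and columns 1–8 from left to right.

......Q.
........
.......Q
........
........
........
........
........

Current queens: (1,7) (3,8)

(1,7) (2,3) (3,8) (4,2) (5,5) (6,1) (7,6) (8,4)

Row 2: attacked by (1,7)→{6,7,8}; (3,8)→{7,8}. Safe: 1, 2, 3, 4, 5. Place at column 3.
Row 4: attacked by (1,7)→{4,7}; (2,3)→{1,3,5}; (3,8)→{7,8}. Safe: 2, 6. Place at column 2.
Row 5: attacked by (1,7)→{3,7}; (2,3)→{3,6}; (3,8)→{6,8}; (4,2)→{1,2,3}. Safe: 4, 5. Place at column 5.
Row 6: attacked by (1,7)→{2,7}; (2,3)→{3,7}; (3,8)→{5,8}; (4,2)→{2,4}; (5,5)→{4,5,6}. Safe: 1. Place at column 1.
Row 7: attacked by (1,7)→{1,7}; (2,3)→{3,8}; (3,8)→{4,8}; (4,2)→{2,5}; (5,5)→{3,5,7}; (6,1)→{1,2}. Safe: 6. Place at column 6.
Row 8: attacked by (1,7)→{7}; (2,3)→{3}; (3,8)→{3,8}; (4,2)→{2,6}; (5,5)→{2,5,8}; (6,1)→{1,3}; (7,6)→{5,6,7}. Safe: 4. Place at column 4.
Columns [7, 3, 8, 2, 5, 1, 6, 4], r−c [-6, -1, -5, 2, 0, 5, 1, 4], r+c [8, 5, 11, 6, 10, 7, 13, 12] are all distinct, so no two queens attack.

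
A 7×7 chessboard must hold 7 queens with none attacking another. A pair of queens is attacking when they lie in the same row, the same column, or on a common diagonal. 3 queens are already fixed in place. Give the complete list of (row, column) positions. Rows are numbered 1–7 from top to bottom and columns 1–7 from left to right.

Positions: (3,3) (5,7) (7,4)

(1,6) (2,1) (3,3) (4,5) (5,7) (6,2) (7,4)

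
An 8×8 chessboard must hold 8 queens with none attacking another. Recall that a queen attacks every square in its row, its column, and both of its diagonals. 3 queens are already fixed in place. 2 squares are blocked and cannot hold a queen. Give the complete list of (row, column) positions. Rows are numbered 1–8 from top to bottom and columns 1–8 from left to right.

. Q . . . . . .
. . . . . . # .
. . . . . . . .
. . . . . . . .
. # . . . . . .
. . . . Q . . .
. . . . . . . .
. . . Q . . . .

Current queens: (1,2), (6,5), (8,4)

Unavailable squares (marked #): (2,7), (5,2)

(1,2) (2,8) (3,6) (4,1) (5,3) (6,5) (7,7) (8,4)

Row 2: attacked by (1,2)→{1,2,3}; (6,5)→{1,5}; (8,4)→{4}. Blocked: 7. Safe: 6, 8. Place at column 8.
Row 3: attacked by (1,2)→{2,4}; (2,8)→{7,8}; (6,5)→{2,5,8}; (8,4)→{4}. Safe: 1, 3, 6. Place at column 6.
Row 4: attacked by (1,2)→{2,5}; (2,8)→{6,8}; (3,6)→{5,6,7}; (6,5)→{3,5,7}; (8,4)→{4,8}. Safe: 1. Place at column 1.
Row 5: attacked by (1,2)→{2,6}; (2,8)→{5,8}; (3,6)→{4,6,8}; (4,1)→{1,2}; (6,5)→{4,5,6}; (8,4)→{1,4,7}. Blocked: 2. Safe: 3. Place at column 3.
Row 7: attacked by (1,2)→{2,8}; (2,8)→{3,8}; (3,6)→{2,6}; (4,1)→{1,4}; (5,3)→{1,3,5}; (6,5)→{4,5,6}; (8,4)→{3,4,5}. Safe: 7. Place at column 7.
Columns [2, 8, 6, 1, 3, 5, 7, 4], r−c [-1, -6, -3, 3, 2, 1, 0, 4], r+c [3, 10, 9, 5, 8, 11, 14, 12] are all distinct, so no two queens attack.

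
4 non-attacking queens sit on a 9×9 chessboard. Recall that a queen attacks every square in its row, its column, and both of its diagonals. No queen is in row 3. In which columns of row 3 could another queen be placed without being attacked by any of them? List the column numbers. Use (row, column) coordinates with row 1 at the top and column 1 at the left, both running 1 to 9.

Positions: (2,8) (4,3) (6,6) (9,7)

(2,8) attacks row 3 at column 8 and diagonals 7, 9.
(4,3) attacks row 3 at column 3 and diagonals 2, 4.
(6,6) attacks row 3 at column 6 and diagonals 3, 9.
(9,7) attacks row 3 at column 7 and diagonals 1.
Attacked columns: {1, 2, 3, 4, 6, 7, 8, 9}. Safe: {5}.

columns 5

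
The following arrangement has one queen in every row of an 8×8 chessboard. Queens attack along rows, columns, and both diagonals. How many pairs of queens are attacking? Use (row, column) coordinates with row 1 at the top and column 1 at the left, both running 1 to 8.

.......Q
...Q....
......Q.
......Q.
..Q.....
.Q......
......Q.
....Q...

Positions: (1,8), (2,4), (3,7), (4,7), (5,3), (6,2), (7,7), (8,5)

4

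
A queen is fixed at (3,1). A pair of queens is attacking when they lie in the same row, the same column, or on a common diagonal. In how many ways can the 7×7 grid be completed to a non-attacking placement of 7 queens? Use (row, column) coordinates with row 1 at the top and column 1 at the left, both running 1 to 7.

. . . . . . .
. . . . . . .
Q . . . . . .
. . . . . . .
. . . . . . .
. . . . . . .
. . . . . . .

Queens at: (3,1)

Branch on row 1: col 2 → 2; col 4 → 1; col 5 → 1; col 6 → 1; col 7 → 1.
Sum: 2 + 1 + 1 + 1 + 1 = 6.

6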